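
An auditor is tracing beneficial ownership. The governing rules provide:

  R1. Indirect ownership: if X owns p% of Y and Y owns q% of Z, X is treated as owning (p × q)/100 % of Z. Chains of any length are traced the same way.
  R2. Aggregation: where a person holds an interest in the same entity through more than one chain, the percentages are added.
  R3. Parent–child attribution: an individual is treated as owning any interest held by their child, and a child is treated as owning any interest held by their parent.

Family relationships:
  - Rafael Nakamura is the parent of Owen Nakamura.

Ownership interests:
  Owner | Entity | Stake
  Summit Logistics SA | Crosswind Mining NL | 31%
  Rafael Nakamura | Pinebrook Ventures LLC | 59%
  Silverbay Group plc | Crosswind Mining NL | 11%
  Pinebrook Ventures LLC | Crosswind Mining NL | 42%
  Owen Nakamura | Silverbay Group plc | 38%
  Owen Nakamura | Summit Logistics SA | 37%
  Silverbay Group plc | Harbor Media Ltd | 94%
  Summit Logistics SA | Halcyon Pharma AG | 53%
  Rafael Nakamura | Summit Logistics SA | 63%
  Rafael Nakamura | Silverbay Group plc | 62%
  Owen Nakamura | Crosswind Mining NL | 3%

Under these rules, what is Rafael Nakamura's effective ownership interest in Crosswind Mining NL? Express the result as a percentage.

69.78%

By parent–child attribution (R3), Rafael Nakamura is treated as also owning Owen Nakamura's interest in Silverbay Group plc, giving 62% + 38% = 100%.
By parent–child attribution (R3), Rafael Nakamura is treated as also owning Owen Nakamura's interest in Summit Logistics SA, giving 63% + 37% = 100%.
By parent–child attribution (R3), Rafael Nakamura is treated as owning Owen Nakamura's 3% interest in Crosswind Mining NL.
Chain via Silverbay Group plc (R1): 100% × 11% = 11% of Crosswind Mining NL.
Chain via Pinebrook Ventures LLC (R1): 59% × 42% = 24.78% of Crosswind Mining NL.
Chain via Summit Logistics SA (R1): 100% × 31% = 31% of Crosswind Mining NL.
Direct interest in Crosswind Mining NL: 3%.
Aggregating (R2): 11% + 24.78% + 31% + 3% = 69.78%.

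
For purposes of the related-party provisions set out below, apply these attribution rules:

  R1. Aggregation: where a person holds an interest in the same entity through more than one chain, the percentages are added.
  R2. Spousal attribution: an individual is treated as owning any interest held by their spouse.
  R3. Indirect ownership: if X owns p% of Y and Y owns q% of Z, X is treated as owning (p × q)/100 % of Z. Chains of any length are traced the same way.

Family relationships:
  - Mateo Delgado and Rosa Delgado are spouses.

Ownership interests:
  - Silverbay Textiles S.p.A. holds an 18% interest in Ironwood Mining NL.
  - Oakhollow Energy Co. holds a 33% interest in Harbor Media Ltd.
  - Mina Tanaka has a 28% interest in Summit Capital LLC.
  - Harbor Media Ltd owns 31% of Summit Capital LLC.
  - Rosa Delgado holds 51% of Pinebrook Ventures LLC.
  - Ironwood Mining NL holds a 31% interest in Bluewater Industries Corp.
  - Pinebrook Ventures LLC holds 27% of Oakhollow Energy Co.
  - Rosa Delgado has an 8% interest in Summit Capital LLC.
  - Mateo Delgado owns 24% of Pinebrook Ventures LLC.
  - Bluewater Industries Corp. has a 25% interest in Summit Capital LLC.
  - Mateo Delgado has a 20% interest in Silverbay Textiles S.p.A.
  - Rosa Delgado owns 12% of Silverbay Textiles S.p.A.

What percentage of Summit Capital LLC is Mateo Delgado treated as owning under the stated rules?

10.517975%

By spousal attribution (R2), Mateo Delgado is treated as also owning Rosa Delgado's interest in Silverbay Textiles S.p.A, giving 20% + 12% = 32%.
By spousal attribution (R2), Mateo Delgado is treated as also owning Rosa Delgado's interest in Pinebrook Ventures LLC, giving 24% + 51% = 75%.
By spousal attribution (R2), Mateo Delgado is treated as owning Rosa Delgado's 8% interest in Summit Capital LLC.
Chain via Silverbay Textiles S.p.A. → Ironwood Mining NL → Bluewater Industries Corp. (R3): 32% × 18% × 31% × 25% = 0.4464% of Summit Capital LLC.
Chain via Pinebrook Ventures LLC → Oakhollow Energy Co. → Harbor Media Ltd (R3): 75% × 27% × 33% × 31% = 2.071575% of Summit Capital LLC.
Direct interest in Summit Capital LLC: 8%.
Aggregating (R1): 0.4464% + 2.071575% + 8% = 10.517975%.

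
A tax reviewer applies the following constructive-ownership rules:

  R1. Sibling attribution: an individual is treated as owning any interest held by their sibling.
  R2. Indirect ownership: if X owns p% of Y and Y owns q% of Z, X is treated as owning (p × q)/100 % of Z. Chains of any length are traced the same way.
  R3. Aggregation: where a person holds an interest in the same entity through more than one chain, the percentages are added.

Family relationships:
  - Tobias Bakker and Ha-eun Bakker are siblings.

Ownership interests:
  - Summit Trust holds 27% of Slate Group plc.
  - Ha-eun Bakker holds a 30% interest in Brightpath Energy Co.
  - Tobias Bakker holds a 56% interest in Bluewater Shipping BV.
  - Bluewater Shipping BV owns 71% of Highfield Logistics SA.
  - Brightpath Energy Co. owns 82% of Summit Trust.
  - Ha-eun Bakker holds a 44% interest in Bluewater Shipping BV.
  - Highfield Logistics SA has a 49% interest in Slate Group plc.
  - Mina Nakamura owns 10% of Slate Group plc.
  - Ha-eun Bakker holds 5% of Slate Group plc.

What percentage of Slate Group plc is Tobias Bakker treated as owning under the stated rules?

46.432%

By sibling attribution (R1), Tobias Bakker is treated as also owning Ha-eun Bakker's interest in Bluewater Shipping BV, giving 56% + 44% = 100%.
By sibling attribution (R1), Tobias Bakker is treated as owning Ha-eun Bakker's 30% interest in Brightpath Energy Co.
By sibling attribution (R1), Tobias Bakker is treated as owning Ha-eun Bakker's 5% interest in Slate Group plc.
Chain via Bluewater Shipping BV → Highfield Logistics SA (R2): 100% × 71% × 49% = 34.79% of Slate Group plc.
Chain via Brightpath Energy Co. → Summit Trust (R2): 30% × 82% × 27% = 6.642% of Slate Group plc.
Direct interest in Slate Group plc: 5%.
Aggregating (R3): 34.79% + 6.642% + 5% = 46.432%.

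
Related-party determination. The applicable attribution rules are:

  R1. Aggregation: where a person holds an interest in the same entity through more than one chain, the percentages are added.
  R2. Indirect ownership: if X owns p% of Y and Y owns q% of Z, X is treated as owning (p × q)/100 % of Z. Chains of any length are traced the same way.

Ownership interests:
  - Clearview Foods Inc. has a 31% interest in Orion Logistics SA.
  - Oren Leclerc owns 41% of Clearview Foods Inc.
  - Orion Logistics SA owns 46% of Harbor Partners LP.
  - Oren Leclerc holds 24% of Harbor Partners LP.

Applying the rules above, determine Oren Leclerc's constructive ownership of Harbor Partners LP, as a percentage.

Chain via Clearview Foods Inc. → Orion Logistics SA (R2): 41% × 31% × 46% = 5.8466% of Harbor Partners LP.
Direct interest in Harbor Partners LP: 24%.
Aggregating (R1): 5.8466% + 24% = 29.8466%.

29.8466%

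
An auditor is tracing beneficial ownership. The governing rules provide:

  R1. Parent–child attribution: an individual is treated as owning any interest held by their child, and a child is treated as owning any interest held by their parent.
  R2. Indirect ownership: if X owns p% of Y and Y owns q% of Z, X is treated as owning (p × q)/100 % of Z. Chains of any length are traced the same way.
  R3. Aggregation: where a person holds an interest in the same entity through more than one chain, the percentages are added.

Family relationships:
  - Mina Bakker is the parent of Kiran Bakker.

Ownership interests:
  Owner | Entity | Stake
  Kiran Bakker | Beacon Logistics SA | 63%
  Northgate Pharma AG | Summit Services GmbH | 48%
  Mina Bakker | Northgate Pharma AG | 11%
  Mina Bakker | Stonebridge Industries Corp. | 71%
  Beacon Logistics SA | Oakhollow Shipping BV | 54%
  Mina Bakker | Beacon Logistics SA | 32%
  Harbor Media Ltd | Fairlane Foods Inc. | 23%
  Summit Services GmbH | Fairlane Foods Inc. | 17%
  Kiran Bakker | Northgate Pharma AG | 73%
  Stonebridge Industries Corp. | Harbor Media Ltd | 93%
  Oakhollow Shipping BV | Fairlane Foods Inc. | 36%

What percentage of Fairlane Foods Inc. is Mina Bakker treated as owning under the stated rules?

40.5093%

By parent–child attribution (R1), Mina Bakker is treated as also owning Kiran Bakker's interest in Beacon Logistics SA, giving 32% + 63% = 95%.
By parent–child attribution (R1), Mina Bakker is treated as also owning Kiran Bakker's interest in Northgate Pharma AG, giving 11% + 73% = 84%.
Chain via Stonebridge Industries Corp. → Harbor Media Ltd (R2): 71% × 93% × 23% = 15.1869% of Fairlane Foods Inc.
Chain via Beacon Logistics SA → Oakhollow Shipping BV (R2): 95% × 54% × 36% = 18.468% of Fairlane Foods Inc.
Chain via Northgate Pharma AG → Summit Services GmbH (R2): 84% × 48% × 17% = 6.8544% of Fairlane Foods Inc.
Aggregating (R3): 15.1869% + 18.468% + 6.8544% = 40.5093%.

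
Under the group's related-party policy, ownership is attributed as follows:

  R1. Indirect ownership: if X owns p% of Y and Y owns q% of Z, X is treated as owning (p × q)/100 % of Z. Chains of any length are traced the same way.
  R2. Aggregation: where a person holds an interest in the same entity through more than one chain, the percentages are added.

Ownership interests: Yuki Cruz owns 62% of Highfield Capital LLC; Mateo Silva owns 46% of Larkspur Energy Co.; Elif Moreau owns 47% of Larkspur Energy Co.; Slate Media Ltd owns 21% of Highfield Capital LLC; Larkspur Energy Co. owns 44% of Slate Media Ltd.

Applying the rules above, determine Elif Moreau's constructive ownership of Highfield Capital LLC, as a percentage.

Chain via Larkspur Energy Co. → Slate Media Ltd (R1): 47% × 44% × 21% = 4.3428% of Highfield Capital LLC.

4.3428%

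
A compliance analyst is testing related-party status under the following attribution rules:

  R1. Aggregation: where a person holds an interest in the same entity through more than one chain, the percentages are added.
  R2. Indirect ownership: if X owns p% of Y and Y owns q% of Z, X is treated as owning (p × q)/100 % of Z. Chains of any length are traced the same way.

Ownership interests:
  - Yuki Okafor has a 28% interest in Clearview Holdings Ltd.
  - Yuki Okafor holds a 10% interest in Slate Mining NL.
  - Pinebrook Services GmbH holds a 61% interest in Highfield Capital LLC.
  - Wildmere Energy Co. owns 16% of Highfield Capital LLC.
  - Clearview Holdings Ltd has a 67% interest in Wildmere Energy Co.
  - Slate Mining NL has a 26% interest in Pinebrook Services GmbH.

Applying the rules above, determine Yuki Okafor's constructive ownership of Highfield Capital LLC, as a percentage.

Chain via Clearview Holdings Ltd → Wildmere Energy Co. (R2): 28% × 67% × 16% = 3.0016% of Highfield Capital LLC.
Chain via Slate Mining NL → Pinebrook Services GmbH (R2): 10% × 26% × 61% = 1.586% of Highfield Capital LLC.
Aggregating (R1): 3.0016% + 1.586% = 4.5876%.

4.5876%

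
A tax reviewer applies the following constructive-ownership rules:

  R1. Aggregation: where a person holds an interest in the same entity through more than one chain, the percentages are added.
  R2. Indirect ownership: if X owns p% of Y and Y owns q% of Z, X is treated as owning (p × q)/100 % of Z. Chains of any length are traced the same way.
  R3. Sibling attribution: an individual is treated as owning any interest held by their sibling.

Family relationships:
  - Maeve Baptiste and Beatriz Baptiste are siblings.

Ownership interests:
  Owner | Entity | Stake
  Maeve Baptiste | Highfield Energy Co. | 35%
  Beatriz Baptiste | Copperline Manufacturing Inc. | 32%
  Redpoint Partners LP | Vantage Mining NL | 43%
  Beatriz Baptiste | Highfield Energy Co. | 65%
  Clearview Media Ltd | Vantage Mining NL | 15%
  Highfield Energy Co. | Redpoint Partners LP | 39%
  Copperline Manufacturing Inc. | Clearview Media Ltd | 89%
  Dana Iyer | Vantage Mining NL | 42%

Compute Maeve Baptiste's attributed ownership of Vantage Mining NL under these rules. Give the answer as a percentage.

21.042%

By sibling attribution (R3), Maeve Baptiste is treated as also owning Beatriz Baptiste's interest in Highfield Energy Co, giving 35% + 65% = 100%.
By sibling attribution (R3), Maeve Baptiste is treated as owning Beatriz Baptiste's 32% interest in Copperline Manufacturing Inc.
Chain via Highfield Energy Co. → Redpoint Partners LP (R2): 100% × 39% × 43% = 16.77% of Vantage Mining NL.
Chain via Copperline Manufacturing Inc. → Clearview Media Ltd (R2): 32% × 89% × 15% = 4.272% of Vantage Mining NL.
Aggregating (R1): 16.77% + 4.272% = 21.042%.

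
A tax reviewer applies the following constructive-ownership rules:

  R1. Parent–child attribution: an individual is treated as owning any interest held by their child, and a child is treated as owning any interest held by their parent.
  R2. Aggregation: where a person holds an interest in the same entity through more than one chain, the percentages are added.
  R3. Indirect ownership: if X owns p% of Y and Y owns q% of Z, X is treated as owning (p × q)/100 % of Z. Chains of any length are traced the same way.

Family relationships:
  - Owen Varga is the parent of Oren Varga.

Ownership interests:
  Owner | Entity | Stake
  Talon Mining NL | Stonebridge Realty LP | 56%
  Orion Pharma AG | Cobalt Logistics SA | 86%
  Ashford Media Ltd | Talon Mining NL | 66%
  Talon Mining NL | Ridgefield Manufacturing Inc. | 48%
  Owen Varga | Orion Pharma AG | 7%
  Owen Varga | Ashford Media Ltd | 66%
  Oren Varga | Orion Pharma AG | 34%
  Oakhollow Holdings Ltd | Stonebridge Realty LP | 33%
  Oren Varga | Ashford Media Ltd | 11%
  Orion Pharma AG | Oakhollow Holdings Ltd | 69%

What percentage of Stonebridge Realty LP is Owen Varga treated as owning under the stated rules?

By parent–child attribution (R1), Owen Varga is treated as also owning Oren Varga's interest in Ashford Media Ltd, giving 66% + 11% = 77%.
By parent–child attribution (R1), Owen Varga is treated as also owning Oren Varga's interest in Orion Pharma AG, giving 7% + 34% = 41%.
Chain via Ashford Media Ltd → Talon Mining NL (R3): 77% × 66% × 56% = 28.4592% of Stonebridge Realty LP.
Chain via Orion Pharma AG → Oakhollow Holdings Ltd (R3): 41% × 69% × 33% = 9.3357% of Stonebridge Realty LP.
Aggregating (R2): 28.4592% + 9.3357% = 37.7949%.

37.7949%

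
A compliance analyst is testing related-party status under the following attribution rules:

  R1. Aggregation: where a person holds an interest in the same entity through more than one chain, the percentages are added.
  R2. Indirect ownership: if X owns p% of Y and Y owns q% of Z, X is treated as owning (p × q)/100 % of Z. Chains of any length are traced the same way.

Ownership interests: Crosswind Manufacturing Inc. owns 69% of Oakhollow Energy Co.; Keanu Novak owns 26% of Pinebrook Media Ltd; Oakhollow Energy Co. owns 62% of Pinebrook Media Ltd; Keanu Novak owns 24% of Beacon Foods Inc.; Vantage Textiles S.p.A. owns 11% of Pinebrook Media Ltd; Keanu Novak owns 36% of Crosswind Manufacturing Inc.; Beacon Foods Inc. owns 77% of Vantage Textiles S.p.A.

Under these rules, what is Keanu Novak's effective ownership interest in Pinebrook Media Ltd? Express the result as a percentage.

Chain via Beacon Foods Inc. → Vantage Textiles S.p.A. (R2): 24% × 77% × 11% = 2.0328% of Pinebrook Media Ltd.
Chain via Crosswind Manufacturing Inc. → Oakhollow Energy Co. (R2): 36% × 69% × 62% = 15.4008% of Pinebrook Media Ltd.
Direct interest in Pinebrook Media Ltd: 26%.
Aggregating (R1): 2.0328% + 15.4008% + 26% = 43.4336%.

43.4336%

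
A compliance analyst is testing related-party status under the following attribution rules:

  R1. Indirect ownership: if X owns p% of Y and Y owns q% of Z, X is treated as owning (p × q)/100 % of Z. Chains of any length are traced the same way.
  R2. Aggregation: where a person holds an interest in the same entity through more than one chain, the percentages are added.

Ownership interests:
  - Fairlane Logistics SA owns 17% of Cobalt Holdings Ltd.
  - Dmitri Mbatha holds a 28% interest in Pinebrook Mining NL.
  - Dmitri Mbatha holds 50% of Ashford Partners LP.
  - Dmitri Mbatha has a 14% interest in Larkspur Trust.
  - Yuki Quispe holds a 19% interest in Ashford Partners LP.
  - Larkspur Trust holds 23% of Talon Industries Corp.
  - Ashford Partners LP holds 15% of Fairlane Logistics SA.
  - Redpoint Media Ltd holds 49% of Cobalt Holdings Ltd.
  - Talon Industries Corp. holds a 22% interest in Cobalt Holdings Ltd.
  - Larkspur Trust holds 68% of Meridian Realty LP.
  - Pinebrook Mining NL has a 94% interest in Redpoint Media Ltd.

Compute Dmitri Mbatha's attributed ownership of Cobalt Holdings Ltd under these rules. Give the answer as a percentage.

14.8802%

Chain via Ashford Partners LP → Fairlane Logistics SA (R1): 50% × 15% × 17% = 1.275% of Cobalt Holdings Ltd.
Chain via Larkspur Trust → Talon Industries Corp. (R1): 14% × 23% × 22% = 0.7084% of Cobalt Holdings Ltd.
Chain via Pinebrook Mining NL → Redpoint Media Ltd (R1): 28% × 94% × 49% = 12.8968% of Cobalt Holdings Ltd.
Aggregating (R2): 1.275% + 0.7084% + 12.8968% = 14.8802%.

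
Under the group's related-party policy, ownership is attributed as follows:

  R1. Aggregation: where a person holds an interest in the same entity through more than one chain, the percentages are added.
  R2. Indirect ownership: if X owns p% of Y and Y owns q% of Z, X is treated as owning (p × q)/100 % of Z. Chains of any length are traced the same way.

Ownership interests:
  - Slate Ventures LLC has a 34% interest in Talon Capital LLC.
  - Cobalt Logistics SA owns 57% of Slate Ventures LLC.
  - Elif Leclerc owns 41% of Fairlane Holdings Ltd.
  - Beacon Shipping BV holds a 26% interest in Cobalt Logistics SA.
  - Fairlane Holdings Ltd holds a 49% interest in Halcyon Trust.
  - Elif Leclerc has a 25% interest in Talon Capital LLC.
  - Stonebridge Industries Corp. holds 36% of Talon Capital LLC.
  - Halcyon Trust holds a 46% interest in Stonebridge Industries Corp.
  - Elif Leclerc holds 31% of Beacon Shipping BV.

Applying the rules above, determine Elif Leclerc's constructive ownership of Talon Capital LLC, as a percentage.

Chain via Beacon Shipping BV → Cobalt Logistics SA → Slate Ventures LLC (R2): 31% × 26% × 57% × 34% = 1.562028% of Talon Capital LLC.
Chain via Fairlane Holdings Ltd → Halcyon Trust → Stonebridge Industries Corp. (R2): 41% × 49% × 46% × 36% = 3.326904% of Talon Capital LLC.
Direct interest in Talon Capital LLC: 25%.
Aggregating (R1): 1.562028% + 3.326904% + 25% = 29.888932%.

29.888932%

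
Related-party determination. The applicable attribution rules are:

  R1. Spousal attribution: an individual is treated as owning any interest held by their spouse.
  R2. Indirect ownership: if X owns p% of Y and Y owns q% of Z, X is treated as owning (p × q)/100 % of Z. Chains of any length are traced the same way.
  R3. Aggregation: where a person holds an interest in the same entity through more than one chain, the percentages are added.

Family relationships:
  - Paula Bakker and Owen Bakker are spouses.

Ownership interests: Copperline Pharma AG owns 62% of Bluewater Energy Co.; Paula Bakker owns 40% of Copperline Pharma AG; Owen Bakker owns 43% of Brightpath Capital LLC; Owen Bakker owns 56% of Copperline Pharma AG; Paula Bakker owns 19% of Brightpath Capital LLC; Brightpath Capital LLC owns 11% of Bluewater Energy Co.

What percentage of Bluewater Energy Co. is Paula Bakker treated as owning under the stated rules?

66.34%

By spousal attribution (R1), Paula Bakker is treated as also owning Owen Bakker's interest in Copperline Pharma AG, giving 40% + 56% = 96%.
By spousal attribution (R1), Paula Bakker is treated as also owning Owen Bakker's interest in Brightpath Capital LLC, giving 19% + 43% = 62%.
Chain via Copperline Pharma AG (R2): 96% × 62% = 59.52% of Bluewater Energy Co.
Chain via Brightpath Capital LLC (R2): 62% × 11% = 6.82% of Bluewater Energy Co.
Aggregating (R3): 59.52% + 6.82% = 66.34%.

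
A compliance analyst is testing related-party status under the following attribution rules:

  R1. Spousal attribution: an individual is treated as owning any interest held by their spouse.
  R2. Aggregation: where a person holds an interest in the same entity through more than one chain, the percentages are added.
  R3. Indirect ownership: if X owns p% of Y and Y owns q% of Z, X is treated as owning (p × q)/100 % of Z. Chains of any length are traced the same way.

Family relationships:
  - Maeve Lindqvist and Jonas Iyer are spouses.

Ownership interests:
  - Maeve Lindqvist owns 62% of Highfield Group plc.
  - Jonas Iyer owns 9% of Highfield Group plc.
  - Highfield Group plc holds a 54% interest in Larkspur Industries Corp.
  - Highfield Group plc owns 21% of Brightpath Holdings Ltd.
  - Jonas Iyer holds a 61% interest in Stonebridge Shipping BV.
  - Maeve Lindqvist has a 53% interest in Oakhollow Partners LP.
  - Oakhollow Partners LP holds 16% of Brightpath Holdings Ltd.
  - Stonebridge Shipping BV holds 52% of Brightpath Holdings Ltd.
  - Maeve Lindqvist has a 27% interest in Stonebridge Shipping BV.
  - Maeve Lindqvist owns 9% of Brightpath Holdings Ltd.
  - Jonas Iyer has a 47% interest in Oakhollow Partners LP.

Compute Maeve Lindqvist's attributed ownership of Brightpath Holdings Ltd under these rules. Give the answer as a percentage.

By spousal attribution (R1), Maeve Lindqvist is treated as also owning Jonas Iyer's interest in Oakhollow Partners LP, giving 53% + 47% = 100%.
By spousal attribution (R1), Maeve Lindqvist is treated as also owning Jonas Iyer's interest in Stonebridge Shipping BV, giving 27% + 61% = 88%.
By spousal attribution (R1), Maeve Lindqvist is treated as also owning Jonas Iyer's interest in Highfield Group plc, giving 62% + 9% = 71%.
Chain via Oakhollow Partners LP (R3): 100% × 16% = 16% of Brightpath Holdings Ltd.
Chain via Stonebridge Shipping BV (R3): 88% × 52% = 45.76% of Brightpath Holdings Ltd.
Chain via Highfield Group plc (R3): 71% × 21% = 14.91% of Brightpath Holdings Ltd.
Direct interest in Brightpath Holdings Ltd: 9%.
Aggregating (R2): 16% + 45.76% + 14.91% + 9% = 85.67%.

85.67%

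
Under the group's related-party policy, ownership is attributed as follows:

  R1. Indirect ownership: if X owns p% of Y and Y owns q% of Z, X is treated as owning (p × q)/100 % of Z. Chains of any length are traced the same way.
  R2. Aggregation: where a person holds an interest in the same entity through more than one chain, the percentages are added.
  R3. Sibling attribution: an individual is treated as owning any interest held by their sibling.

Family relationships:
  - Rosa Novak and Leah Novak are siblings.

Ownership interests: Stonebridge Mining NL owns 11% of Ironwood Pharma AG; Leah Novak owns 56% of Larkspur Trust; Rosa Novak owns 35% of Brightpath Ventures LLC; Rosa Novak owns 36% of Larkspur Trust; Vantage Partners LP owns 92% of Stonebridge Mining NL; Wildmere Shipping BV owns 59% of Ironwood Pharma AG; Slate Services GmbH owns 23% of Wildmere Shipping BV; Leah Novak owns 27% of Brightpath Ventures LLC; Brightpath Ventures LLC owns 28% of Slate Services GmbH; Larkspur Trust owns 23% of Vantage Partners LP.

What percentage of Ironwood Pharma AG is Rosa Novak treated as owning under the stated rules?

By sibling attribution (R3), Rosa Novak is treated as also owning Leah Novak's interest in Brightpath Ventures LLC, giving 35% + 27% = 62%.
By sibling attribution (R3), Rosa Novak is treated as also owning Leah Novak's interest in Larkspur Trust, giving 36% + 56% = 92%.
Chain via Brightpath Ventures LLC → Slate Services GmbH → Wildmere Shipping BV (R1): 62% × 28% × 23% × 59% = 2.355752% of Ironwood Pharma AG.
Chain via Larkspur Trust → Vantage Partners LP → Stonebridge Mining NL (R1): 92% × 23% × 92% × 11% = 2.141392% of Ironwood Pharma AG.
Aggregating (R2): 2.355752% + 2.141392% = 4.497144%.

4.497144%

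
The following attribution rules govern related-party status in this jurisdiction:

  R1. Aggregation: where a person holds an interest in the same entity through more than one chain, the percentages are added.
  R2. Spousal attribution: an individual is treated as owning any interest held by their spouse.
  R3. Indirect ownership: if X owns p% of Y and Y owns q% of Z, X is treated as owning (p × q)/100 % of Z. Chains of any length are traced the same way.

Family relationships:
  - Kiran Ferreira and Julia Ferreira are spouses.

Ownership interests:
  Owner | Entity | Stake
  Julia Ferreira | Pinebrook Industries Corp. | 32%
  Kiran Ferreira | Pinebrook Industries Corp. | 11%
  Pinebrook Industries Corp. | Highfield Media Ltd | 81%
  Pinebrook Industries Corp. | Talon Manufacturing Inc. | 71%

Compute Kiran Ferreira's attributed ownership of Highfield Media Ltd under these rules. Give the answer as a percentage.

34.83%

By spousal attribution (R2), Kiran Ferreira is treated as also owning Julia Ferreira's interest in Pinebrook Industries Corp, giving 11% + 32% = 43%.
Chain via Pinebrook Industries Corp. (R3): 43% × 81% = 34.83% of Highfield Media Ltd.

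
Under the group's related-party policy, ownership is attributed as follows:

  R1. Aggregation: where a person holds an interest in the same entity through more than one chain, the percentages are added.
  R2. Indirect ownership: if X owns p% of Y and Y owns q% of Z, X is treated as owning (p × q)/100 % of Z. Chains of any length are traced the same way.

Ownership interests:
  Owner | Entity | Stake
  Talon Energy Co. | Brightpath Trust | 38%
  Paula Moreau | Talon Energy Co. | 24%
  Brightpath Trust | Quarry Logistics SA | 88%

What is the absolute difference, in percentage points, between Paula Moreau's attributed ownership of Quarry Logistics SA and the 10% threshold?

1.9744

Chain via Talon Energy Co. → Brightpath Trust (R2): 24% × 38% × 88% = 8.0256% of Quarry Logistics SA.
8.0256% falls short of the 10% threshold by 1.9744 percentage points.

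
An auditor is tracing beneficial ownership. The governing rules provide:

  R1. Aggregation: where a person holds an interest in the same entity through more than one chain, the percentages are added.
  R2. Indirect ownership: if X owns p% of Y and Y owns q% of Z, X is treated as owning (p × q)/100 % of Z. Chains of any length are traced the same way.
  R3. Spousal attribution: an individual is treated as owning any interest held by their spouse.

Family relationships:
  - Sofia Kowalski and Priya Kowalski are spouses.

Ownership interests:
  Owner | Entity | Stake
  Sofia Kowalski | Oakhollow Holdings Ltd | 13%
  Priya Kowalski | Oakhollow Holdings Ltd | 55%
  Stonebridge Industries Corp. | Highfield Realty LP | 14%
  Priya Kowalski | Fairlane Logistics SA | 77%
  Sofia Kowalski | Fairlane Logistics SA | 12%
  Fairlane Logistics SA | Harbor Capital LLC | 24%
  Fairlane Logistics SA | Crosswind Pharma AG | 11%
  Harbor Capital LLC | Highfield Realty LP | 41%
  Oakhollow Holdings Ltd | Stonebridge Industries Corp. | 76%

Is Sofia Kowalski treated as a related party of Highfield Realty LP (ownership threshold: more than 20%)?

By spousal attribution (R3), Sofia Kowalski is treated as also owning Priya Kowalski's interest in Oakhollow Holdings Ltd, giving 13% + 55% = 68%.
By spousal attribution (R3), Sofia Kowalski is treated as also owning Priya Kowalski's interest in Fairlane Logistics SA, giving 12% + 77% = 89%.
Chain via Oakhollow Holdings Ltd → Stonebridge Industries Corp. (R2): 68% × 76% × 14% = 7.2352% of Highfield Realty LP.
Chain via Fairlane Logistics SA → Harbor Capital LLC (R2): 89% × 24% × 41% = 8.7576% of Highfield Realty LP.
Aggregating (R1): 7.2352% + 8.7576% = 15.9928%.
15.9928% does not exceed the 20% threshold, so Sofia is not a related party to Highfield Realty LP.

No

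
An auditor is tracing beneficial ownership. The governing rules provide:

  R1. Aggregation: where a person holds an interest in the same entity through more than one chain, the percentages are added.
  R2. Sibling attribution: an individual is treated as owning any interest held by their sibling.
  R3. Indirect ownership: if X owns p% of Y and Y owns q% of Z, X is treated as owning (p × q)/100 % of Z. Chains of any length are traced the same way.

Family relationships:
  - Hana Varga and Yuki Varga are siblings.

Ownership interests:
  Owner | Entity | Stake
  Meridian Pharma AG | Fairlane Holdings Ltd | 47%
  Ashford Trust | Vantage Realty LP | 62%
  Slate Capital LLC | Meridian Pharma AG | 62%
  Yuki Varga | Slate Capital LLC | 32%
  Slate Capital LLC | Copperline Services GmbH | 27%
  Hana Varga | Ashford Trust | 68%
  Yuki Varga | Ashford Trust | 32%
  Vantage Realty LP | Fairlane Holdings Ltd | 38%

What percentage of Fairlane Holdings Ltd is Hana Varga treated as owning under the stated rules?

32.8848%

By sibling attribution (R2), Hana Varga is treated as also owning Yuki Varga's interest in Ashford Trust, giving 68% + 32% = 100%.
By sibling attribution (R2), Hana Varga is treated as owning Yuki Varga's 32% interest in Slate Capital LLC.
Chain via Ashford Trust → Vantage Realty LP (R3): 100% × 62% × 38% = 23.56% of Fairlane Holdings Ltd.
Chain via Slate Capital LLC → Meridian Pharma AG (R3): 32% × 62% × 47% = 9.3248% of Fairlane Holdings Ltd.
Aggregating (R1): 23.56% + 9.3248% = 32.8848%.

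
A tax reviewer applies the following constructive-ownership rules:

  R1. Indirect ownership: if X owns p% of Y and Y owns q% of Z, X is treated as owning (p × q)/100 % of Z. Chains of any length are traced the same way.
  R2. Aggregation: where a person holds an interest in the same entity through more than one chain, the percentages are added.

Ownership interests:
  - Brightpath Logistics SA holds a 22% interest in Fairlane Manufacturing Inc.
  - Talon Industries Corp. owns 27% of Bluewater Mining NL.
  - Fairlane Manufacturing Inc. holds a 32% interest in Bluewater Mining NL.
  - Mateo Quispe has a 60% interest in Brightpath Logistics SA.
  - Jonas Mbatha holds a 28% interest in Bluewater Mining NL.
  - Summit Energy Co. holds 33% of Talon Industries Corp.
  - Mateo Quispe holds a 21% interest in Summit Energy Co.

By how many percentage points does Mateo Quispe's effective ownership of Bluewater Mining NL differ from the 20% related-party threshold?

13.9049

Chain via Brightpath Logistics SA → Fairlane Manufacturing Inc. (R1): 60% × 22% × 32% = 4.224% of Bluewater Mining NL.
Chain via Summit Energy Co. → Talon Industries Corp. (R1): 21% × 33% × 27% = 1.8711% of Bluewater Mining NL.
Aggregating (R2): 4.224% + 1.8711% = 6.0951%.
6.0951% falls short of the 20% threshold by 13.9049 percentage points.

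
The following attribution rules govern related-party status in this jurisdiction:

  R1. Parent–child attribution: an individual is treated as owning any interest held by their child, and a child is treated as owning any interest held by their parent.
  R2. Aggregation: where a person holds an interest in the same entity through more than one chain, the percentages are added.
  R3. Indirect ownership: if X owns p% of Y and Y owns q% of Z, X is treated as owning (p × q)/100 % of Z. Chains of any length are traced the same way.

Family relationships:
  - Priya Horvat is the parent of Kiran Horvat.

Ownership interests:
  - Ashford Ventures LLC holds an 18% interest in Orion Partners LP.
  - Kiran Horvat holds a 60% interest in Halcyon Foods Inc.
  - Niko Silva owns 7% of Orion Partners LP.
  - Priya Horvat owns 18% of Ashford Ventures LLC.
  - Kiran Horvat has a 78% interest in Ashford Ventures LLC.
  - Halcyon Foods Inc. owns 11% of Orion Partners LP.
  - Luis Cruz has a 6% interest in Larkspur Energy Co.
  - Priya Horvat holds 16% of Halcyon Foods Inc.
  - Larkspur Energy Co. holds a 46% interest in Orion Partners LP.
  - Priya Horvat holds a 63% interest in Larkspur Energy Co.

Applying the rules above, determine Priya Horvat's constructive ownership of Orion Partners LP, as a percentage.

54.62%

By parent–child attribution (R1), Priya Horvat is treated as also owning Kiran Horvat's interest in Halcyon Foods Inc, giving 16% + 60% = 76%.
By parent–child attribution (R1), Priya Horvat is treated as also owning Kiran Horvat's interest in Ashford Ventures LLC, giving 18% + 78% = 96%.
Chain via Halcyon Foods Inc. (R3): 76% × 11% = 8.36% of Orion Partners LP.
Chain via Ashford Ventures LLC (R3): 96% × 18% = 17.28% of Orion Partners LP.
Chain via Larkspur Energy Co. (R3): 63% × 46% = 28.98% of Orion Partners LP.
Aggregating (R2): 8.36% + 17.28% + 28.98% = 54.62%.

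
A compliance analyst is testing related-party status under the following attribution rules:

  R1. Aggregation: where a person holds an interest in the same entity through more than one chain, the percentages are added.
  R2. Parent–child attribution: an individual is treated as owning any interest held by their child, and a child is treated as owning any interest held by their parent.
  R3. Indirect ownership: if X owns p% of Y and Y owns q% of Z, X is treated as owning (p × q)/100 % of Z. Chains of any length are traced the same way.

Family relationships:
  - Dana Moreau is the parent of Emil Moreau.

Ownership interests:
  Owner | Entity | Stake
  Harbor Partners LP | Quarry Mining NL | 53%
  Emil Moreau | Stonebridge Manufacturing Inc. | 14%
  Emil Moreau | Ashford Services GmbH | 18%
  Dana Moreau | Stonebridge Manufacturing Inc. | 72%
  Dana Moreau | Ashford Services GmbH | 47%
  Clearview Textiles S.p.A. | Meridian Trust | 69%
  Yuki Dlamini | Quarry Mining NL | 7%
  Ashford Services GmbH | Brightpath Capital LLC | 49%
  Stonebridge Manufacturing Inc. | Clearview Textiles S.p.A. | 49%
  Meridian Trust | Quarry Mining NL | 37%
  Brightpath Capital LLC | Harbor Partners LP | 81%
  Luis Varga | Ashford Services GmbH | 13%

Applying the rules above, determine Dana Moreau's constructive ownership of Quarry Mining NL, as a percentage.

By parent–child attribution (R2), Dana Moreau is treated as also owning Emil Moreau's interest in Stonebridge Manufacturing Inc, giving 72% + 14% = 86%.
By parent–child attribution (R2), Dana Moreau is treated as also owning Emil Moreau's interest in Ashford Services GmbH, giving 47% + 18% = 65%.
Chain via Stonebridge Manufacturing Inc. → Clearview Textiles S.p.A. → Meridian Trust (R3): 86% × 49% × 69% × 37% = 10.758342% of Quarry Mining NL.
Chain via Ashford Services GmbH → Brightpath Capital LLC → Harbor Partners LP (R3): 65% × 49% × 81% × 53% = 13.673205% of Quarry Mining NL.
Aggregating (R1): 10.758342% + 13.673205% = 24.431547%.

24.431547%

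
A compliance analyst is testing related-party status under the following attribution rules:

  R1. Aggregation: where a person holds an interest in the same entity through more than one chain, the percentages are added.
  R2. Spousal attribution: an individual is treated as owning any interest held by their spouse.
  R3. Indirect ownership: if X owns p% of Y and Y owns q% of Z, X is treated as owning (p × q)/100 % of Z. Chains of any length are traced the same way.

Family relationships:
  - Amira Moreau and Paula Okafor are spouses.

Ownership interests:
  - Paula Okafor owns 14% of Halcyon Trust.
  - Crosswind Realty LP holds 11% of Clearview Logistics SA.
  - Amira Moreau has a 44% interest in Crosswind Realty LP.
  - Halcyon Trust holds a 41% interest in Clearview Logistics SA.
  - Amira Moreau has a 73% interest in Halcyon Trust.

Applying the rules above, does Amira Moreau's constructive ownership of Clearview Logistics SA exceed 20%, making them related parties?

Yes

By spousal attribution (R2), Amira Moreau is treated as also owning Paula Okafor's interest in Halcyon Trust, giving 73% + 14% = 87%.
Chain via Halcyon Trust (R3): 87% × 41% = 35.67% of Clearview Logistics SA.
Chain via Crosswind Realty LP (R3): 44% × 11% = 4.84% of Clearview Logistics SA.
Aggregating (R1): 35.67% + 4.84% = 40.51%.
40.51% exceeds the 20% threshold, so Amira is a related party to Clearview Logistics SA.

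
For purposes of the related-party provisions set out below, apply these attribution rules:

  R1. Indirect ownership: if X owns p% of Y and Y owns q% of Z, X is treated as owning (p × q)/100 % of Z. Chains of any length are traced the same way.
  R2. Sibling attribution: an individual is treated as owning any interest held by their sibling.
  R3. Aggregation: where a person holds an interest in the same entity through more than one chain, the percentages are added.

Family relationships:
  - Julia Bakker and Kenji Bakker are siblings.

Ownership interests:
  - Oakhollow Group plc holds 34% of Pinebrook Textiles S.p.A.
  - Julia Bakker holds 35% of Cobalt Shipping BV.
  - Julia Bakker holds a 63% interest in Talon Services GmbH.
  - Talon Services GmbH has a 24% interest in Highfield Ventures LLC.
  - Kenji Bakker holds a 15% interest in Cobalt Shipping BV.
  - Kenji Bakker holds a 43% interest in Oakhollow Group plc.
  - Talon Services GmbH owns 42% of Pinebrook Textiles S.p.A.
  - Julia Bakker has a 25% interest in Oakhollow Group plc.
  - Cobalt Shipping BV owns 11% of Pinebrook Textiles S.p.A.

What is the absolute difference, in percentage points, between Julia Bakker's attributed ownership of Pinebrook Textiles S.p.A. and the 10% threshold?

45.08

By sibling attribution (R2), Julia Bakker is treated as also owning Kenji Bakker's interest in Cobalt Shipping BV, giving 35% + 15% = 50%.
By sibling attribution (R2), Julia Bakker is treated as also owning Kenji Bakker's interest in Oakhollow Group plc, giving 25% + 43% = 68%.
Chain via Cobalt Shipping BV (R1): 50% × 11% = 5.5% of Pinebrook Textiles S.p.A.
Chain via Oakhollow Group plc (R1): 68% × 34% = 23.12% of Pinebrook Textiles S.p.A.
Chain via Talon Services GmbH (R1): 63% × 42% = 26.46% of Pinebrook Textiles S.p.A.
Aggregating (R3): 5.5% + 23.12% + 26.46% = 55.08%.
55.08% exceeds the 10% threshold by 45.08 percentage points.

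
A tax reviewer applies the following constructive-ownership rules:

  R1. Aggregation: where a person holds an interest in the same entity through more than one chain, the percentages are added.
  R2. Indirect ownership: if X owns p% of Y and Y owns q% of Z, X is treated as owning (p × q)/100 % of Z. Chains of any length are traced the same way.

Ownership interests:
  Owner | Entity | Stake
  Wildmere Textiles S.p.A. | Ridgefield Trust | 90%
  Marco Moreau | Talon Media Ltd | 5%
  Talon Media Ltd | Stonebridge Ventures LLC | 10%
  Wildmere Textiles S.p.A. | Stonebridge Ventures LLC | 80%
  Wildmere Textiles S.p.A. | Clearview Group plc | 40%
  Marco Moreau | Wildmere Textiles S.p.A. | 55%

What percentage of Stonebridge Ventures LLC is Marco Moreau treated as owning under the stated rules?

Chain via Talon Media Ltd (R2): 5% × 10% = 0.5% of Stonebridge Ventures LLC.
Chain via Wildmere Textiles S.p.A. (R2): 55% × 80% = 44% of Stonebridge Ventures LLC.
Aggregating (R1): 0.5% + 44% = 44.5%.

44.5%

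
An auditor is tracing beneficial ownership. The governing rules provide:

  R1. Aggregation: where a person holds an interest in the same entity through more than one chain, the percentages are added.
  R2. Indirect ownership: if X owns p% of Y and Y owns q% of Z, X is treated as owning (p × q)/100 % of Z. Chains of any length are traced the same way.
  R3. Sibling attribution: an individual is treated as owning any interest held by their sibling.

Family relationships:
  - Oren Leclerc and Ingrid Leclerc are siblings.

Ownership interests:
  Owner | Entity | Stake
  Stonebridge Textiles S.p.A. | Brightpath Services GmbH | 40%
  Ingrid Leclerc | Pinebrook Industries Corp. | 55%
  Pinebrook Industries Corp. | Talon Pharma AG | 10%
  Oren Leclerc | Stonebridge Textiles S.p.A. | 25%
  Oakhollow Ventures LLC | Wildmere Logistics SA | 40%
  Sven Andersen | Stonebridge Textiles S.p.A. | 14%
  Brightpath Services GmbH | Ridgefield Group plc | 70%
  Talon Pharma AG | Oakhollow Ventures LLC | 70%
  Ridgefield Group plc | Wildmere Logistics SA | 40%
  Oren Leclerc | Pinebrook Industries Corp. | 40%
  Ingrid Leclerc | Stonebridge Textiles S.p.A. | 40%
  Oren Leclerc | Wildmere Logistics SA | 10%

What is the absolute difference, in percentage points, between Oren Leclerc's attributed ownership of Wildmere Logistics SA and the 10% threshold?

By sibling attribution (R3), Oren Leclerc is treated as also owning Ingrid Leclerc's interest in Stonebridge Textiles S.p.A, giving 25% + 40% = 65%.
By sibling attribution (R3), Oren Leclerc is treated as also owning Ingrid Leclerc's interest in Pinebrook Industries Corp, giving 40% + 55% = 95%.
Chain via Stonebridge Textiles S.p.A. → Brightpath Services GmbH → Ridgefield Group plc (R2): 65% × 40% × 70% × 40% = 7.28% of Wildmere Logistics SA.
Chain via Pinebrook Industries Corp. → Talon Pharma AG → Oakhollow Ventures LLC (R2): 95% × 10% × 70% × 40% = 2.66% of Wildmere Logistics SA.
Direct interest in Wildmere Logistics SA: 10%.
Aggregating (R1): 7.28% + 2.66% + 10% = 19.94%.
19.94% exceeds the 10% threshold by 9.94 percentage points.

9.94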